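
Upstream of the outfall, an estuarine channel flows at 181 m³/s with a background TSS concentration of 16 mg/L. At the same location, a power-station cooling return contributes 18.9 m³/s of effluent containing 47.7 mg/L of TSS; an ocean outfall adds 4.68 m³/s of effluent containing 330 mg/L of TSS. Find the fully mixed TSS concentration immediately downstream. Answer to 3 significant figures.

26.1 mg/L

Flow-weighted average: C = (181.0·16.00 + 18.90·47.70 + 4.680·330.0) / 204.6 = 5342/204.6 = 26.11 mg/L.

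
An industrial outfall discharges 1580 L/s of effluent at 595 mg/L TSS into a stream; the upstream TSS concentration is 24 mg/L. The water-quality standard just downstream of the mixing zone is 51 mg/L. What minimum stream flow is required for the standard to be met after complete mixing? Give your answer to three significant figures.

Set C_mix = 51: (Q·24.00 + 1580·595.0) / (Q + 1580) = 51
→ Q = 1580·(595.0 − 51)/(51 − 24.00) = 31830 L/s.

31800 L/s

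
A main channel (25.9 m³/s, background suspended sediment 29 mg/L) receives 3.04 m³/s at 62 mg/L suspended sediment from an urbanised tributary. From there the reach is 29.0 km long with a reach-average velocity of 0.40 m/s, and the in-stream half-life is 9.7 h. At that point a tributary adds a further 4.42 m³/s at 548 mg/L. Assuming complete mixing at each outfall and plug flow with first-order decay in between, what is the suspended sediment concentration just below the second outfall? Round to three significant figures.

Conservation of mass: C = (25.90·29.00 + 3.040·62.00) / 28.94 = 939.6/28.94 = 32.47 mg/L; combined flow 28.94 m³/s.
Travel time t = 29.0·1000 / 0.40 = 72500 s = 20.14 h.
Half-life 9.7 h → k = ln 2 / 9.7 = 0.07146 h⁻¹ = 1.715 d⁻¹.
After decay, C = 32.47 × e^(−kt) = 32.47 × 0.2371 = 7.699 mg/L.
Second outfall: C = (28.94·7.699 + 4.420·548.0)/33.36 = 79.29 mg/L.

79.3 mg/L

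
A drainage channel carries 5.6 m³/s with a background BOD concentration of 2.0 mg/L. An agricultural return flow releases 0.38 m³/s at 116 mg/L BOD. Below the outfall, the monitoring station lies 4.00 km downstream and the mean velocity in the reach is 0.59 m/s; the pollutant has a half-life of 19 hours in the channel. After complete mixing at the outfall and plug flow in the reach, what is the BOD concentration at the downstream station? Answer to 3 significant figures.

Conservation of mass: C = (5.600·2.000 + 0.3800·116.0) / 5.980 = 55.28/5.980 = 9.244 mg/L.
Travel time t = 4.00·1000 / 0.59 = 6780 s = 1.883 h.
Half-life 19 h → k = ln 2 / 19 = 0.03648 h⁻¹ = 0.8756 d⁻¹.
After decay, C = 9.244 × e^(−kt) = 9.244 × 0.9336 = 8.630 mg/L.

8.63 mg/L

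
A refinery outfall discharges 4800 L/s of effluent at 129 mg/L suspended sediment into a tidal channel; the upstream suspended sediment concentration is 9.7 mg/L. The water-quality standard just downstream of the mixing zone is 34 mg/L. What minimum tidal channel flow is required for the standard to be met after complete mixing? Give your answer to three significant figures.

Set C_mix = 34: (Q·9.700 + 4800·129.0) / (Q + 4800) = 34
→ Q = 4800·(129.0 − 34)/(34 − 9.700) = 18770 L/s.

18800 L/s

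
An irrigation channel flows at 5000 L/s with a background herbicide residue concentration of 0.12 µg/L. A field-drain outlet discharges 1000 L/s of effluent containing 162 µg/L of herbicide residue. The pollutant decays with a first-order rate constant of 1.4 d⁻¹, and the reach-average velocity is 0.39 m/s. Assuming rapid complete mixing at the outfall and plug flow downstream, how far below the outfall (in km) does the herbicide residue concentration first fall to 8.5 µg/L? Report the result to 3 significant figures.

Mass balance: C = (5000·0.1200 + 1000·162.0) / 6000 = 162600/6000 = 27.10 µg/L.
Set 27.10·exp(−k·t) = 8.5 → t = ln(27.10/8.5)/k = 71560 s = 19.88 h.
Distance = v·t = 0.39·71560 = 27910 m = 27.91 km.

27.9 km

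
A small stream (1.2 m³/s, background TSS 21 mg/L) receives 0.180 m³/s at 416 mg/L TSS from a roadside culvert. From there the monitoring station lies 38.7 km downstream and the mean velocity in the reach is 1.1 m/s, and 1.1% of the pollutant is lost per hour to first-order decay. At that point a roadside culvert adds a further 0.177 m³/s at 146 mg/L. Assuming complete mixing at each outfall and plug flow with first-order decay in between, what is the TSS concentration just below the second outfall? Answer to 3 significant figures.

Conservation of mass: C = (1.200·21.00 + 0.1800·416.0) / 1.380 = 100.1/1.380 = 72.52 mg/L; combined flow 1.380 m³/s.
Travel time t = 38.7·1000 / 1.1 = 35180 s = 9.773 h.
1.1%/h lost → k = −ln(1 − 0.011) = 0.01106 h⁻¹.
First-order decay: C = 72.52·exp(−k·t) = 72.52·0.8975 = 65.09 mg/L.
At the second outfall, C = (1.380·65.09 + 0.1770·146.0) / (1.380 + 0.1770) = 74.29 mg/L.

74.3 mg/L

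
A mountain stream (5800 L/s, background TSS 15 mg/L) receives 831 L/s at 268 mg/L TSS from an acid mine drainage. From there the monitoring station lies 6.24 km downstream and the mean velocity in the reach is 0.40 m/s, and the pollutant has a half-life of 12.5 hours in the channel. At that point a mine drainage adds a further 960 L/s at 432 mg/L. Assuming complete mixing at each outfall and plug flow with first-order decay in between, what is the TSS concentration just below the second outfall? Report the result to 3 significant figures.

Conservation of mass: C = (5800·15.00 + 831.0·268.0) / 6631 = 309700/6631 = 46.71 mg/L; combined flow 6631 L/s.
Travel time t = 6.24·1000 / 0.40 = 15600 s = 4.333 h.
Half-life 12.5 h → k = ln 2 / 12.5 = 0.05545 h⁻¹ = 1.331 d⁻¹.
After decay, C = 46.71 × e^(−kt) = 46.71 × 0.7864 = 36.73 mg/L.
Second outfall: C = (6631·36.73 + 960.0·432.0)/7591 = 86.72 mg/L.

86.7 mg/L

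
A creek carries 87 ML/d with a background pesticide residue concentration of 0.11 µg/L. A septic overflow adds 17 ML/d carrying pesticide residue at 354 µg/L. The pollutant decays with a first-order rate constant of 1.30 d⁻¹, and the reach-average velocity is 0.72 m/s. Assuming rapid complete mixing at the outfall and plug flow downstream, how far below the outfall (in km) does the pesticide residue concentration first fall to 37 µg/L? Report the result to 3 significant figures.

Mixed concentration C = ΣQC/ΣQ = (87.00·0.1100 + 17.00·354.0) / 104.0 = 6028/104.0 = 57.96 µg/L.
Set 57.96·exp(−k·t) = 37 → t = ln(57.96/37)/k = 29830 s = 8.285 h.
Distance = v·t = 0.72·29830 = 21480 m = 21.48 km.

21.5 km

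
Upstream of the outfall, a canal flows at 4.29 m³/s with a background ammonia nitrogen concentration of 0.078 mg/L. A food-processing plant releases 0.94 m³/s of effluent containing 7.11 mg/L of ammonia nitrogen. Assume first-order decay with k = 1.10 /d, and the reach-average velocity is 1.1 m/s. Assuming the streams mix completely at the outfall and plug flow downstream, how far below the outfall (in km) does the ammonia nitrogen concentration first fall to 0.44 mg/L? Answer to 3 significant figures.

96.3 km

Conservation of mass: C = (4.290·0.07800 + 0.9400·7.110) / 5.230 = 7.018/5.230 = 1.342 mg/L.
Set 1.342·exp(−k·t) = 0.44 → t = ln(1.342/0.44)/k = 87580 s = 24.33 h.
Distance = v·t = 1.1·87580 = 96340 m = 96.34 km.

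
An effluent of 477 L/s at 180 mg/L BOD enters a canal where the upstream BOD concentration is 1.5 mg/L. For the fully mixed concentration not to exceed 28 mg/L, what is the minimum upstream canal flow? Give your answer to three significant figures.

2740 L/s

Set C_mix = 28: (Q·1.500 + 477.0·180.0) / (Q + 477.0) = 28
→ Q = 477.0·(180.0 − 28)/(28 − 1.500) = 2736 L/s.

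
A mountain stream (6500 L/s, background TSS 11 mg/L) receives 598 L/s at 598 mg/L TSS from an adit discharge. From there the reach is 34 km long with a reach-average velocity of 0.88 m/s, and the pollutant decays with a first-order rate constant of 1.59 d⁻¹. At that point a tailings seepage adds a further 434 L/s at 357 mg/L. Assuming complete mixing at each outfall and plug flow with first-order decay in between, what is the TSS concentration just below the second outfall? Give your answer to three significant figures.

Mass balance: C = (6500·11.00 + 598.0·598.0) / 7098 = 429100/7098 = 60.45 mg/L; combined flow 7098 L/s.
Travel time t = 34·1000 / 0.88 = 38640 s = 10.73 h.
Applying C = C₀e^(−kt): 60.45 × 0.4911 = 29.69 mg/L.
Second outfall: C = (7098·29.69 + 434.0·357.0)/7532 = 48.55 mg/L.

48.6 mg/L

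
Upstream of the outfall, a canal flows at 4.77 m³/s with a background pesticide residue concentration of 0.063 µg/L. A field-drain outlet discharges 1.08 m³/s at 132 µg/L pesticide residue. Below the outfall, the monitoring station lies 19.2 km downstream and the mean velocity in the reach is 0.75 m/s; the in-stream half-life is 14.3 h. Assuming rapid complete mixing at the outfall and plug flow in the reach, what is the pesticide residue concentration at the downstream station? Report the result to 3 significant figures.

Mixed concentration C = ΣQC/ΣQ = (4.770·0.06300 + 1.080·132.0) / 5.850 = 142.9/5.850 = 24.42 µg/L.
Travel time t = 19.2·1000 / 0.75 = 25600 s = 7.111 h.
Half-life 14.3 h → k = ln 2 / 14.3 = 0.04847 h⁻¹ = 1.163 d⁻¹.
Applying C = C₀e^(−kt): 24.42 × 0.7084 = 17.30 µg/L.

17.3 µg/L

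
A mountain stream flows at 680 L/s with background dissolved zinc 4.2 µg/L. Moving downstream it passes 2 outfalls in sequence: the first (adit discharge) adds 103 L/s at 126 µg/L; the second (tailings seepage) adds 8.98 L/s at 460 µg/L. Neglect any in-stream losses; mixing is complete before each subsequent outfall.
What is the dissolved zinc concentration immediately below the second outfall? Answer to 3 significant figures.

Outfall 1: combined Q = 783.0 L/s; C = (680.0·4.200 + 103.0·126.0)/783.0 = 20.22 µg/L.
Outfall 2: combined Q = 792.0 L/s; C = (783.0·20.22 + 8.980·460.0)/792.0 = 25.21 µg/L.

25.2 µg/L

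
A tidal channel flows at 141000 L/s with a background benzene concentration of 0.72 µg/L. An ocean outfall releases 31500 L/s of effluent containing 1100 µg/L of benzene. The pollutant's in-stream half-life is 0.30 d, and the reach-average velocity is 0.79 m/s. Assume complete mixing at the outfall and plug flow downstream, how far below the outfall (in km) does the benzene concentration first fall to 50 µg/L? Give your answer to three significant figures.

41.2 km

After mixing, C = (141000·0.7200 + 31500·1100) / 172500 = 34750000/172500 = 201.5 µg/L.
Half-life 0.30 d → k = ln 2 / 0.30 = 2.310 d⁻¹.
Set 201.5·exp(−k·t) = 50 → t = ln(201.5/50)/k = 52110 s = 14.48 h.
Distance = v·t = 0.79·52110 = 41170 m = 41.17 km.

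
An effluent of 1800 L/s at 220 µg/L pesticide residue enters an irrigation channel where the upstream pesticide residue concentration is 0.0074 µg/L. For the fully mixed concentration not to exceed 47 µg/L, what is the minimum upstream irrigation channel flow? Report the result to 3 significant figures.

Set C_mix = 47: (Q·0.007400 + 1800·220.0) / (Q + 1800) = 47
→ Q = 1800·(220.0 − 47)/(47 − 0.007400) = 6627 L/s.

6630 L/s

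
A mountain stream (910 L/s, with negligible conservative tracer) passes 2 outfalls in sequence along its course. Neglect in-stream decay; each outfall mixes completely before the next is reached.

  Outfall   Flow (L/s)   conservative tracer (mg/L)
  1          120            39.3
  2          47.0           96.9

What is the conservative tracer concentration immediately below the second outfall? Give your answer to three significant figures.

Outfall 1: combined Q = 1030 L/s; C = (910.0·0 + 120.0·39.30)/1030 = 4.579 mg/L.
Outfall 2: combined Q = 1077 L/s; C = (1030·4.579 + 47.00·96.90)/1077 = 8.608 mg/L.

8.61 mg/L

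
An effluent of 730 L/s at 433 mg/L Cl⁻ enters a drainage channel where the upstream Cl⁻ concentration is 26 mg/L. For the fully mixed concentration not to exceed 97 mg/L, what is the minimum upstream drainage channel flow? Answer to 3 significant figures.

Set C_mix = 97: (Q·26.00 + 730.0·433.0) / (Q + 730.0) = 97
→ Q = 730.0·(433.0 − 97)/(97 − 26.00) = 3455 L/s.

3450 L/s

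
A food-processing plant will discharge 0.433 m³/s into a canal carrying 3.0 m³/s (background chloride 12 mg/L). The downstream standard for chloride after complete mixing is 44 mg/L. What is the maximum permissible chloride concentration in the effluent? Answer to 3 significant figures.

At the limit, (Qr·Cr + Qe·Cₑ)/(Qr + Qe) = 44:
Cₑ = (3.433·44 − 3.000·12.00) / 0.4330 = 265.7 mg/L.

266 mg/L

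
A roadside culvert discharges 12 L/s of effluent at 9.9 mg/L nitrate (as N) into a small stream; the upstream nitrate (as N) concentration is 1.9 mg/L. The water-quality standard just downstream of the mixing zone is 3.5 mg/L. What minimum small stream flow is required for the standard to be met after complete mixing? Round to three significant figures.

48.0 L/s

Set C_mix = 3.5: (Q·1.900 + 12.00·9.900) / (Q + 12.00) = 3.5
→ Q = 12.00·(9.900 − 3.5)/(3.5 − 1.900) = 48.00 L/s.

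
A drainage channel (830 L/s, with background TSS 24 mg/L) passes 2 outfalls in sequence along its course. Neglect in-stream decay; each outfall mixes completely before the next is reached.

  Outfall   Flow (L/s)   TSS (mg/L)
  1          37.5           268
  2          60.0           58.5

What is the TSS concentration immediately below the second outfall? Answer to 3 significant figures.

After outfall 1: Q = 830.0 + 37.50 = 867.5 L/s; C = (830.0·24.00 + 37.50·268.0)/867.5 = 34.55 mg/L.
After outfall 2: Q = 867.5 + 60.00 = 927.5 L/s; C = (867.5·34.55 + 60.00·58.50)/927.5 = 36.10 mg/L.

36.1 mg/L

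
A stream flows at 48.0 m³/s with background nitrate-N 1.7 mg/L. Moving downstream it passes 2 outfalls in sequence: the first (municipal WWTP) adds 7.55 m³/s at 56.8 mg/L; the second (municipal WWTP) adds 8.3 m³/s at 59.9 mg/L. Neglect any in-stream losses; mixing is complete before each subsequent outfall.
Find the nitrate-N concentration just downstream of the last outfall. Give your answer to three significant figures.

15.8 mg/L

After outfall 1: Q = 48.00 + 7.550 = 55.55 m³/s; C = (48.00·1.700 + 7.550·56.80)/55.55 = 9.189 mg/L.
After outfall 2: Q = 55.55 + 8.300 = 63.85 m³/s; C = (55.55·9.189 + 8.300·59.90)/63.85 = 15.78 mg/L.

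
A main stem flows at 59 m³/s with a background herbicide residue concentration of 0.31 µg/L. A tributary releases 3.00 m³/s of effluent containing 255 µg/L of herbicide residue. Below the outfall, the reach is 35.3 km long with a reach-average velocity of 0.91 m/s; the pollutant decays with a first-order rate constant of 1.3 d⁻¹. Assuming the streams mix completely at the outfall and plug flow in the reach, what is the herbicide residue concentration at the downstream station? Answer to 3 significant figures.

After mixing, C = (59.00·0.3100 + 3.000·255.0) / 62.00 = 783.3/62.00 = 12.63 µg/L.
Travel time t = 35.3·1000 / 0.91 = 38790 s = 10.78 h.
Decay over the reach: 12.63·exp(−kt) = 12.63·0.5579 = 7.048 µg/L.

7.05 µg/L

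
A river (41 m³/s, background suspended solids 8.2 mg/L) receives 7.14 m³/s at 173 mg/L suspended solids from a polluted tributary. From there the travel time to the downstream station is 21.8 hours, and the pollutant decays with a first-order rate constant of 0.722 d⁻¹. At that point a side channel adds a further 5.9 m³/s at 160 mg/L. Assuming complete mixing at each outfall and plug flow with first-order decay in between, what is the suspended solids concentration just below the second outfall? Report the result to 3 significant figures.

32.6 mg/L

Conservation of mass: C = (41.00·8.200 + 7.140·173.0) / 48.14 = 1571/48.14 = 32.64 mg/L; combined flow 48.14 m³/s.
Applying C = C₀e^(−kt): 32.64 × 0.5190 = 16.94 mg/L.
At the second outfall, C = (48.14·16.94 + 5.900·160.0) / (48.14 + 5.900) = 32.56 mg/L.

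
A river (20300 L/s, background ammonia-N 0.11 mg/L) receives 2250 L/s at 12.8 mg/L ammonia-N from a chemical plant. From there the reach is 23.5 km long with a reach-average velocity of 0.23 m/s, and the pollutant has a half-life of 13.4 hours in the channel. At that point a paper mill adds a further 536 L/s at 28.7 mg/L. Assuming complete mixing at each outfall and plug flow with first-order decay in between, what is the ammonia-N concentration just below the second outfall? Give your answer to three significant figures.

Mass balance: C = (20300·0.1100 + 2250·12.80) / 22550 = 31030/22550 = 1.376 mg/L; combined flow 22550 L/s.
Travel time t = 23.5·1000 / 0.23 = 102200 s = 28.38 h.
Half-life 13.4 h → k = ln 2 / 13.4 = 0.05173 h⁻¹ = 1.241 d⁻¹.
After decay, C = 1.376 × e^(−kt) = 1.376 × 0.2304 = 0.3170 mg/L.
Second outfall: C = (22550·0.3170 + 536.0·28.70)/23090 = 0.9760 mg/L.

0.976 mg/L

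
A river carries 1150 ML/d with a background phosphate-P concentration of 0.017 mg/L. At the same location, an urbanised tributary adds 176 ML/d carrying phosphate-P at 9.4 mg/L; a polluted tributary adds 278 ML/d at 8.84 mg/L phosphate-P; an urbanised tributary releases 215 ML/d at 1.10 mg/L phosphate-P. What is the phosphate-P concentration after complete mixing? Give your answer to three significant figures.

Mixed concentration C = ΣQC/ΣQ = (1150·0.01700 + 176.0·9.400 + 278.0·8.840 + 215.0·1.100) / 1819 = 4368/1819 = 2.401 mg/L.

2.40 mg/L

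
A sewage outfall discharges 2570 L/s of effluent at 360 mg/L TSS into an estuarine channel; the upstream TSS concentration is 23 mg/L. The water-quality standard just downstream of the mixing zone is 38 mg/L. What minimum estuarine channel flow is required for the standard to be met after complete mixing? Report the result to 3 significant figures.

55200 L/s

Set C_mix = 38: (Q·23.00 + 2570·360.0) / (Q + 2570) = 38
→ Q = 2570·(360.0 − 38)/(38 − 23.00) = 55170 L/s.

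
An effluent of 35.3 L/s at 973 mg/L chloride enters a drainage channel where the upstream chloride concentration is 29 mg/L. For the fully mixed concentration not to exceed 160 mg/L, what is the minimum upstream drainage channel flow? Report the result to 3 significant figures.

219 L/s

Set C_mix = 160: (Q·29.00 + 35.30·973.0) / (Q + 35.30) = 160
→ Q = 35.30·(973.0 − 160)/(160 − 29.00) = 219.1 L/s.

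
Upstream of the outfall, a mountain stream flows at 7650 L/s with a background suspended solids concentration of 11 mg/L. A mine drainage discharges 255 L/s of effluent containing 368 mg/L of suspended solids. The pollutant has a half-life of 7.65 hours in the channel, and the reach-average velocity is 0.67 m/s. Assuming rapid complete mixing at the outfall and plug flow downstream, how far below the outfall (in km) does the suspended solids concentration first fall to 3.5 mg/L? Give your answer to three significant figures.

Mixed concentration C = ΣQC/ΣQ = (7650·11.00 + 255.0·368.0) / 7905 = 178000/7905 = 22.52 mg/L.
Half-life 7.65 h → k = ln 2 / 7.65 = 0.09061 h⁻¹ = 2.175 d⁻¹.
Set 22.52·exp(−k·t) = 3.5 → t = ln(22.52/3.5)/k = 73960 s = 20.54 h.
Distance = v·t = 0.67·73960 = 49550 m = 49.55 km.

49.6 km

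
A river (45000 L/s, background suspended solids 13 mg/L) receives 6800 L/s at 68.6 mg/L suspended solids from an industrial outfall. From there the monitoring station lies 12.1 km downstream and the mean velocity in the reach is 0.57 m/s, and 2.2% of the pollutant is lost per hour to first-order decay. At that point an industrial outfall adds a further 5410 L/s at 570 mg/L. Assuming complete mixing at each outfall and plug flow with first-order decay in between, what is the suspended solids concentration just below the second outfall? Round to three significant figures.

Flow-weighted average: C = (45000·13.00 + 6800·68.60) / 51800 = 1051000/51800 = 20.30 mg/L; combined flow 51800 L/s.
Travel time t = 12.1·1000 / 0.57 = 21230 s = 5.897 h.
2.2%/h lost → k = −ln(1 − 0.022) = 0.02225 h⁻¹.
Decay over the reach: 20.30·exp(−kt) = 20.30·0.8771 = 17.80 mg/L.
Second outfall: C = (51800·17.80 + 5410·570.0)/57210 = 70.02 mg/L.

70.0 mg/L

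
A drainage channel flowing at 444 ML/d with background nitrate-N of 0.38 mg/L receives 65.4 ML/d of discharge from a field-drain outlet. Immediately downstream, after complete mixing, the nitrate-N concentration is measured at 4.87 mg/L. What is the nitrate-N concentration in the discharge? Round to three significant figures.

Mass balance: 444.0·0.3800 + 65.40·Cₑ = 509.4·4.870
→ Cₑ = (509.4·4.870 − 444.0·0.3800) / 65.40 = 35.35 mg/L.

35.4 mg/L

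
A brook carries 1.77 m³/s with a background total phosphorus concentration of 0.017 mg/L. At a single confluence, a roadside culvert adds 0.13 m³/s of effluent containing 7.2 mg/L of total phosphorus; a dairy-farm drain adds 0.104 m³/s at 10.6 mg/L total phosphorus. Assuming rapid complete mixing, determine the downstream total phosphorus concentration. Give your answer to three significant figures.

Flow-weighted average: C = (1.770·0.01700 + 0.1300·7.200 + 0.1040·10.60) / 2.004 = 2.068/2.004 = 1.032 mg/L.

1.03 mg/L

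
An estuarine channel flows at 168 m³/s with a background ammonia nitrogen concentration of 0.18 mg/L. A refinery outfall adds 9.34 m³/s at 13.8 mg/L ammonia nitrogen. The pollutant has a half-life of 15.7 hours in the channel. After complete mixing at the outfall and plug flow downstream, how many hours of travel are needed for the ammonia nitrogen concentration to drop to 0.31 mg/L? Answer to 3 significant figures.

24.1 h

Conservation of mass: C = (168.0·0.1800 + 9.340·13.80) / 177.3 = 159.1/177.3 = 0.8973 mg/L.
Half-life 15.7 h → k = ln 2 / 15.7 = 0.04415 h⁻¹ = 1.060 d⁻¹.
0.8973·exp(−k·t) = 0.31 → t = ln(0.8973/0.31)/k = 86670 s = 24.07 h.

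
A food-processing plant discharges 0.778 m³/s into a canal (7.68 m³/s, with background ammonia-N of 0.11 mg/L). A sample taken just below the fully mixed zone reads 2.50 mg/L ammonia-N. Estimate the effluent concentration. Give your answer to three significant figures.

26.1 mg/L

Mass balance: 7.680·0.1100 + 0.7780·Cₑ = 8.458·2.500
→ Cₑ = (8.458·2.500 − 7.680·0.1100) / 0.7780 = 26.09 mg/L.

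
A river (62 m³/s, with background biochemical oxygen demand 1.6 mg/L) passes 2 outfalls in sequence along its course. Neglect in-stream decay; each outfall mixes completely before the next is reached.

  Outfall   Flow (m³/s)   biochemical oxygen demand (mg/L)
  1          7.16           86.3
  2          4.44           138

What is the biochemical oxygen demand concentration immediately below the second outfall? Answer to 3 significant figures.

18.1 mg/L

Outfall 1: combined Q = 69.16 m³/s; C = (62.00·1.600 + 7.160·86.30)/69.16 = 10.37 mg/L.
Outfall 2: combined Q = 73.60 m³/s; C = (69.16·10.37 + 4.440·138.0)/73.60 = 18.07 mg/L.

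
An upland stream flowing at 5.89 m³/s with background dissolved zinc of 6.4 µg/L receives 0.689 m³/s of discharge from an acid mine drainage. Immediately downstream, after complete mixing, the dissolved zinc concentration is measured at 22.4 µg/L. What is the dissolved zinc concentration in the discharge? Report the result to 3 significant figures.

Mass balance: 5.890·6.400 + 0.6890·Cₑ = 6.579·22.40
→ Cₑ = (6.579·22.40 − 5.890·6.400) / 0.6890 = 159.2 µg/L.

159 µg/L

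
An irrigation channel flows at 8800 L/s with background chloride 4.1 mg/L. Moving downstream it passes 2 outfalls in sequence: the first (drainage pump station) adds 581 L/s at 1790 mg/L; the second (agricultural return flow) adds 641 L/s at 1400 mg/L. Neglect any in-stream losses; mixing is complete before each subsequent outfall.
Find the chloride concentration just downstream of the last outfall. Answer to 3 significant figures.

After outfall 1: Q = 8800 + 581.0 = 9381 L/s; C = (8800·4.100 + 581.0·1790)/9381 = 114.7 mg/L.
After outfall 2: Q = 9381 + 641.0 = 10020 L/s; C = (9381·114.7 + 641.0·1400)/10020 = 196.9 mg/L.

197 mg/L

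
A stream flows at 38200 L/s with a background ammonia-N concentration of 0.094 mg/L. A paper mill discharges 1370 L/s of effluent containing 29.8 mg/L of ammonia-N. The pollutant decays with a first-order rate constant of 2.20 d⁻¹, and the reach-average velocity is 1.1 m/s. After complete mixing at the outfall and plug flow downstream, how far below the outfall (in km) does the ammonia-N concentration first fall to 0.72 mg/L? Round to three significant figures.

19.2 km

Flow-weighted average: C = (38200·0.09400 + 1370·29.80) / 39570 = 44420/39570 = 1.122 mg/L.
Set 1.122·exp(−k·t) = 0.72 → t = ln(1.122/0.72)/k = 17440 s = 4.844 h.
Distance = v·t = 1.1·17440 = 19180 m = 19.18 km.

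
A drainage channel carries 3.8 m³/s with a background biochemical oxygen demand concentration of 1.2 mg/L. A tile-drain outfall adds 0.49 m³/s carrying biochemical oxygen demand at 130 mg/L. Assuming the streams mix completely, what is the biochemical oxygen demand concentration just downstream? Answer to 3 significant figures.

15.9 mg/L

After mixing, C = (3.800·1.200 + 0.4900·130.0) / 4.290 = 68.26/4.290 = 15.91 mg/L.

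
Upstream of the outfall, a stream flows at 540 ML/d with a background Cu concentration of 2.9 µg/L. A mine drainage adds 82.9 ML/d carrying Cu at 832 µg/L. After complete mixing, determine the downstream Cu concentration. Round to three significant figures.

Conservation of mass: C = (540.0·2.900 + 82.90·832.0) / 622.9 = 70540/622.9 = 113.2 µg/L.

113 µg/L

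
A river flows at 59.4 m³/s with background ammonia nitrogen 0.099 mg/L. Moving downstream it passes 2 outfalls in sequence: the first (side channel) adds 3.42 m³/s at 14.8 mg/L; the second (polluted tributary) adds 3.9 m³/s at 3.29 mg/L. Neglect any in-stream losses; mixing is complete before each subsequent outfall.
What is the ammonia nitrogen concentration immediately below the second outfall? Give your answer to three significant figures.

1.04 mg/L

Outfall 1: combined Q = 62.82 m³/s; C = (59.40·0.09900 + 3.420·14.80)/62.82 = 0.8993 mg/L.
Outfall 2: combined Q = 66.72 m³/s; C = (62.82·0.8993 + 3.900·3.290)/66.72 = 1.039 mg/L.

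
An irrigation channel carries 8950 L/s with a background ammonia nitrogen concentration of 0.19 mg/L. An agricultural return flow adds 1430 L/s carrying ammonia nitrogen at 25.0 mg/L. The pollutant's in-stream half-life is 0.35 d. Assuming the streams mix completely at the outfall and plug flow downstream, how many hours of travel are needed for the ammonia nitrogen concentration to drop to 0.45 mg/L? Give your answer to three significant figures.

Flow-weighted average: C = (8950·0.1900 + 1430·25.00) / 10380 = 37450/10380 = 3.608 mg/L.
Half-life 0.35 d → k = ln 2 / 0.35 = 1.980 d⁻¹.
3.608·exp(−k·t) = 0.45 → t = ln(3.608/0.45)/k = 90820 s = 25.23 h.

25.2 h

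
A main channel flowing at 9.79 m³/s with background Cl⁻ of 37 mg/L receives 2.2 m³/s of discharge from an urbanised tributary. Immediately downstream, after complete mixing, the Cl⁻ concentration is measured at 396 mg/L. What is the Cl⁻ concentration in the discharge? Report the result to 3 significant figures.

1990 mg/L

Mass balance: 9.790·37.00 + 2.200·Cₑ = 11.99·396.0
→ Cₑ = (11.99·396.0 − 9.790·37.00) / 2.200 = 1994 mg/L.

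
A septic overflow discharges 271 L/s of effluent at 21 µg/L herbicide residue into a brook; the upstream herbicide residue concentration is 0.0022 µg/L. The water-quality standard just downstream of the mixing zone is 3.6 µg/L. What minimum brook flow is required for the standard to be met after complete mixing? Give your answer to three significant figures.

1310 L/s

Set C_mix = 3.6: (Q·0.002200 + 271.0·21.00) / (Q + 271.0) = 3.6
→ Q = 271.0·(21.00 − 3.6)/(3.6 − 0.002200) = 1311 L/s.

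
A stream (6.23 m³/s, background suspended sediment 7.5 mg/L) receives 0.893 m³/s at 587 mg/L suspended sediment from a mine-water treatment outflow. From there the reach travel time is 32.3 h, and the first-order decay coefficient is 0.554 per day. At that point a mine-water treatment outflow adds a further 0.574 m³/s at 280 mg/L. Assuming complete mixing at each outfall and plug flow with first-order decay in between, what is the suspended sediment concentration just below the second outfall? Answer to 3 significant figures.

After mixing, C = (6.230·7.500 + 0.8930·587.0) / 7.123 = 570.9/7.123 = 80.15 mg/L; combined flow 7.123 m³/s.
Decay over the reach: 80.15·exp(−kt) = 80.15·0.4745 = 38.03 mg/L.
At the second outfall, C = (7.123·38.03 + 0.5740·280.0) / (7.123 + 0.5740) = 56.07 mg/L.

56.1 mg/L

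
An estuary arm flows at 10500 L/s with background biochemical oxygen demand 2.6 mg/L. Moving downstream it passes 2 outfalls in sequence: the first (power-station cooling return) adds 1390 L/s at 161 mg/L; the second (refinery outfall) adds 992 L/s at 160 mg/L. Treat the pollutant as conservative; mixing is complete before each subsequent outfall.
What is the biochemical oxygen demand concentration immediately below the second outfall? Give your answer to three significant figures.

Outfall 1: combined Q = 11890 L/s; C = (10500·2.600 + 1390·161.0)/11890 = 21.12 mg/L.
Outfall 2: combined Q = 12880 L/s; C = (11890·21.12 + 992.0·160.0)/12880 = 31.81 mg/L.

31.8 mg/L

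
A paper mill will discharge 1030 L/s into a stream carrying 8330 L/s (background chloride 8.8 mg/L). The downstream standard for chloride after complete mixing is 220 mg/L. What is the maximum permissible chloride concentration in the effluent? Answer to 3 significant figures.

At the limit, (Qr·Cr + Qe·Cₑ)/(Qr + Qe) = 220:
Cₑ = (9360·220 − 8330·8.800) / 1030 = 1928 mg/L.

1930 mg/L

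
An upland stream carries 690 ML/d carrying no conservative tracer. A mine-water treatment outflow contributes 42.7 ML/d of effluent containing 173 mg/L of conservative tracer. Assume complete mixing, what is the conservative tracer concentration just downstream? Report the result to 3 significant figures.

10.1 mg/L

Flow-weighted average: C = (690.0·0 + 42.70·173.0) / 732.7 = 7387/732.7 = 10.08 mg/L.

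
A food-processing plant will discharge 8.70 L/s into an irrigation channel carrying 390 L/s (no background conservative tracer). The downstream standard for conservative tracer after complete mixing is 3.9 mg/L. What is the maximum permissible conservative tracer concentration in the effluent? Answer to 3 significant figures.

At the limit, (Qr·Cr + Qe·Cₑ)/(Qr + Qe) = 3.9:
Cₑ = (398.7·3.9 − 390.0·0) / 8.700 = 178.7 mg/L.

179 mg/L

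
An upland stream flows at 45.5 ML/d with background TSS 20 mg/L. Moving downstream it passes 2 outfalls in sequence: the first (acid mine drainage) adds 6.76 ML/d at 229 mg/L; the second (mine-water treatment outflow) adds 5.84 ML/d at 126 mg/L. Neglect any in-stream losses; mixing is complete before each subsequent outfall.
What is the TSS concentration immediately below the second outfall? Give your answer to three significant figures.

Outfall 1: combined Q = 52.26 ML/d; C = (45.50·20.00 + 6.760·229.0)/52.26 = 47.03 mg/L.
Outfall 2: combined Q = 58.10 ML/d; C = (52.26·47.03 + 5.840·126.0)/58.10 = 54.97 mg/L.

55.0 mg/L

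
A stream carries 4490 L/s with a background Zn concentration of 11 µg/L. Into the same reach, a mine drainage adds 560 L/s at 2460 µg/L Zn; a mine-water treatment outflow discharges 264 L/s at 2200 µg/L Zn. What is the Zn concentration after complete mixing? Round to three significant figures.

378 µg/L

Conservation of mass: C = (4490·11.00 + 560.0·2460 + 264.0·2200) / 5314 = 2008000/5314 = 377.8 µg/L.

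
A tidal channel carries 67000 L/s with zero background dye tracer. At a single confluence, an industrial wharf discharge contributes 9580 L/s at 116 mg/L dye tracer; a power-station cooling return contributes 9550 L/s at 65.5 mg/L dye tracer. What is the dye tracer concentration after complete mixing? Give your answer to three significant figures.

Mass balance: C = (67000·0 + 9580·116.0 + 9550·65.50) / 86130 = 1737000/86130 = 20.16 mg/L.

20.2 mg/L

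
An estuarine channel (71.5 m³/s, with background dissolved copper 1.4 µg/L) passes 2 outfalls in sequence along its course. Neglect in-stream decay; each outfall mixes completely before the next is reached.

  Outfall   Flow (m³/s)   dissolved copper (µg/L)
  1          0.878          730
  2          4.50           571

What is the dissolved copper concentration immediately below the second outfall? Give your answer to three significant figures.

43.1 µg/L

Below outfall 1: Q → 72.38 m³/s, C = (71.50·1.400 + 0.8780·730.0)/72.38 = 10.24 µg/L.
Below outfall 2: Q → 76.88 m³/s, C = (72.38·10.24 + 4.500·571.0)/76.88 = 43.06 µg/L.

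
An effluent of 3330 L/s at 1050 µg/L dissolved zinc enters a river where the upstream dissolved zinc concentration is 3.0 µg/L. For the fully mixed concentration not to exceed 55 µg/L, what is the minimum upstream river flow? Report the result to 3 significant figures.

Set C_mix = 55: (Q·3.000 + 3330·1050) / (Q + 3330) = 55
→ Q = 3330·(1050 − 55)/(55 − 3.000) = 63720 L/s.

63700 L/s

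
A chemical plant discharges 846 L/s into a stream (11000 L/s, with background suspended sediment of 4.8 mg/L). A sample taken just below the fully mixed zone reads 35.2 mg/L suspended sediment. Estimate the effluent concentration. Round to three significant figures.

Mass balance: 11000·4.800 + 846.0·Cₑ = 11850·35.20
→ Cₑ = (11850·35.20 − 11000·4.800) / 846.0 = 430.5 mg/L.

430 mg/L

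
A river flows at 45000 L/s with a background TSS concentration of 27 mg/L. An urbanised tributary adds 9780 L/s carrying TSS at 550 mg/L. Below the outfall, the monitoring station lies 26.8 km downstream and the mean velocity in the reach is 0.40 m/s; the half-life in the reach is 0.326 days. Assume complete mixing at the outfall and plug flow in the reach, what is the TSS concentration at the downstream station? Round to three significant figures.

After mixing, C = (45000·27.00 + 9780·550.0) / 54780 = 6594000/54780 = 120.4 mg/L.
Travel time t = 26.8·1000 / 0.40 = 67000 s = 18.61 h.
Half-life 0.326 d → k = ln 2 / 0.326 = 2.126 d⁻¹.
Applying C = C₀e^(−kt): 120.4 × 0.1923 = 23.15 mg/L.

23.1 mg/L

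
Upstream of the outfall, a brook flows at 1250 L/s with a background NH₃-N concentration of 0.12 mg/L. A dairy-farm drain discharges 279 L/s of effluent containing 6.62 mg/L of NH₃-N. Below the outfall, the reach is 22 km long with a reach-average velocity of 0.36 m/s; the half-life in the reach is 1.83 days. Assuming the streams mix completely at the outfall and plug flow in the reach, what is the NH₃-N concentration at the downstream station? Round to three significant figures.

0.999 mg/L

After mixing, C = (1250·0.1200 + 279.0·6.620) / 1529 = 1997/1529 = 1.306 mg/L.
Travel time t = 22·1000 / 0.36 = 61110 s = 16.98 h.
Half-life 1.83 d → k = ln 2 / 1.83 = 0.3788 d⁻¹.
First-order decay: C = 1.306·exp(−k·t) = 1.306·0.7650 = 0.9991 mg/L.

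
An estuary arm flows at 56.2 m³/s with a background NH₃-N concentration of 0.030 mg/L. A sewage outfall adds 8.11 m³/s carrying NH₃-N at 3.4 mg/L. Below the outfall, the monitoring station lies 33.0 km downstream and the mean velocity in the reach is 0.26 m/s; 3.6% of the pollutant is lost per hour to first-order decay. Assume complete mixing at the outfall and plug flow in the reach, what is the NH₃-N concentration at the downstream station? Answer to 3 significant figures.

0.125 mg/L

Mixed concentration C = ΣQC/ΣQ = (56.20·0.03000 + 8.110·3.400) / 64.31 = 29.26/64.31 = 0.4550 mg/L.
Travel time t = 33.0·1000 / 0.26 = 126900 s = 35.26 h.
3.6%/h lost → k = −ln(1 − 0.036) = 0.03666 h⁻¹.
Decay over the reach: 0.4550·exp(−kt) = 0.4550·0.2745 = 0.1249 mg/L.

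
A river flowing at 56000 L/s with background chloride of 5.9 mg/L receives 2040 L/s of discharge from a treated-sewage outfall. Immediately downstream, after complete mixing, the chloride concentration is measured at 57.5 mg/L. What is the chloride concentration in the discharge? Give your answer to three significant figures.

1470 mg/L

Mass balance: 56000·5.900 + 2040·Cₑ = 58040·57.50
→ Cₑ = (58040·57.50 − 56000·5.900) / 2040 = 1474 mg/L.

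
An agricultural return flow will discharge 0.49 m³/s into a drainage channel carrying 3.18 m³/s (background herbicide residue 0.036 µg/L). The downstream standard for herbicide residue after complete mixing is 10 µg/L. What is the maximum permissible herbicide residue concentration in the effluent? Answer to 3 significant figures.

74.7 µg/L

At the limit, (Qr·Cr + Qe·Cₑ)/(Qr + Qe) = 10:
Cₑ = (3.670·10 − 3.180·0.03600) / 0.4900 = 74.66 µg/L.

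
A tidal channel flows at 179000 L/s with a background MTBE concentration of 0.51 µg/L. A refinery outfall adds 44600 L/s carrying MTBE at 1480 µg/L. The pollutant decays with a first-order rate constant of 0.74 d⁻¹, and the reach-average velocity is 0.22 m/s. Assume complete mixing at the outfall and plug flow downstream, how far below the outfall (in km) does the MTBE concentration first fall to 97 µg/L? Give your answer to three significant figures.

Conservation of mass: C = (179000·0.5100 + 44600·1480) / 223600 = 66100000/223600 = 295.6 µg/L.
Set 295.6·exp(−k·t) = 97 → t = ln(295.6/97)/k = 130100 s = 36.14 h.
Distance = v·t = 0.22·130100 = 28620 m = 28.62 km.

28.6 km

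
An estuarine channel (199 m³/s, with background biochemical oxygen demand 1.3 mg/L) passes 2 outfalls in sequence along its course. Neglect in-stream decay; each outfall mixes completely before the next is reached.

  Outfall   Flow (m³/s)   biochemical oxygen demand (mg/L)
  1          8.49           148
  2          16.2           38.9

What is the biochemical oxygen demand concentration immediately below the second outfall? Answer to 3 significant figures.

After outfall 1: Q = 199.0 + 8.490 = 207.5 m³/s; C = (199.0·1.300 + 8.490·148.0)/207.5 = 7.303 mg/L.
After outfall 2: Q = 207.5 + 16.20 = 223.7 m³/s; C = (207.5·7.303 + 16.20·38.90)/223.7 = 9.591 mg/L.

9.59 mg/L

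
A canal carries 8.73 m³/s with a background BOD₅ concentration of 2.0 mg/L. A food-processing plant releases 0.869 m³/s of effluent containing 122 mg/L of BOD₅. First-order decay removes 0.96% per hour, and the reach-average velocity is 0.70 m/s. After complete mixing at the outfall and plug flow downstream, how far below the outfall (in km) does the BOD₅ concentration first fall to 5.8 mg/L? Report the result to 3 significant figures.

After mixing, C = (8.730·2.000 + 0.8690·122.0) / 9.599 = 123.5/9.599 = 12.86 mg/L.
0.96%/h lost → k = −ln(1 − 0.0096) = 0.009646 h⁻¹.
Set 12.86·exp(−k·t) = 5.8 → t = ln(12.86/5.8)/k = 297300 s = 82.57 h.
Distance = v·t = 0.70·297300 = 208100 m = 208.1 km.

208 km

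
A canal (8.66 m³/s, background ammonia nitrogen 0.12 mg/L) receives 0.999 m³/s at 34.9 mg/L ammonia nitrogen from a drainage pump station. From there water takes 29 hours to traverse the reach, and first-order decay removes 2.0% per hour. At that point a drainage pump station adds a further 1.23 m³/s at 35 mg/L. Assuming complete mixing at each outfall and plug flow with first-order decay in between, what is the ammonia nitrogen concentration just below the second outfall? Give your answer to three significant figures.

After mixing, C = (8.660·0.1200 + 0.9990·34.90) / 9.659 = 35.90/9.659 = 3.717 mg/L; combined flow 9.659 m³/s.
2.0%/h lost → k = −ln(1 − 0.02) = 0.02020 h⁻¹.
First-order decay: C = 3.717·exp(−k·t) = 3.717·0.5566 = 2.069 mg/L.
At the second outfall, C = (9.659·2.069 + 1.230·35.00) / (9.659 + 1.230) = 5.789 mg/L.

5.79 mg/L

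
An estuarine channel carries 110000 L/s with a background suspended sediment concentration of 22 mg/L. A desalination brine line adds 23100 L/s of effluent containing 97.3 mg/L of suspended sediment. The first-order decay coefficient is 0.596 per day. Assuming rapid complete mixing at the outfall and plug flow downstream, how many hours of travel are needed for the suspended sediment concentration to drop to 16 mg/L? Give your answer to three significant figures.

31.6 h

Mass balance: C = (110000·22.00 + 23100·97.30) / 133100 = 4668000/133100 = 35.07 mg/L.
35.07·exp(−k·t) = 16 → t = ln(35.07/16)/k = 113800 s = 31.60 h.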